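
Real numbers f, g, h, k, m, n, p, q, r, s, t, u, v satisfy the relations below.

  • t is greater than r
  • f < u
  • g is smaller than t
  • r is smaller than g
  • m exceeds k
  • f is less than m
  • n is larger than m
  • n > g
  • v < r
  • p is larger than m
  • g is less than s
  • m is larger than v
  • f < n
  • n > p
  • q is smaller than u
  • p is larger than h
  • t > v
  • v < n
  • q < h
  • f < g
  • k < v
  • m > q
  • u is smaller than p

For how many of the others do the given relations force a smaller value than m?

4

The elements the relations force below m are q, k, f, v — no chain reaches any other.
That is 4.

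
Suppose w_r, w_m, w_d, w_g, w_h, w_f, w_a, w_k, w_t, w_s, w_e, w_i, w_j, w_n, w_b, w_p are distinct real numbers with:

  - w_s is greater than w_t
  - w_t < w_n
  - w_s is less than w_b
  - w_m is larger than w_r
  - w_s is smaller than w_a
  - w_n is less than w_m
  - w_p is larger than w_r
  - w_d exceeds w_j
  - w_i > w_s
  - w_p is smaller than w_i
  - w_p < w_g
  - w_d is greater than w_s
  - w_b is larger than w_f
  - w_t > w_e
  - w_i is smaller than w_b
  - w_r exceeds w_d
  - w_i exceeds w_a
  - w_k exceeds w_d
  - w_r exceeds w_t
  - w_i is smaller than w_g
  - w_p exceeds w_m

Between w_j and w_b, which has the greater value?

w_b

w_j < w_d and w_d < w_r give w_j < w_r.
Then w_r < w_m extends the chain to w_m.
Then w_m < w_p extends the chain to w_p.
With w_p < w_i: w_j < w_d < w_r < w_m < w_p < w_i.
With w_i < w_b: w_j < w_d < w_r < w_m < w_p < w_i < w_b.
So w_j < w_b; w_b is the larger of the two.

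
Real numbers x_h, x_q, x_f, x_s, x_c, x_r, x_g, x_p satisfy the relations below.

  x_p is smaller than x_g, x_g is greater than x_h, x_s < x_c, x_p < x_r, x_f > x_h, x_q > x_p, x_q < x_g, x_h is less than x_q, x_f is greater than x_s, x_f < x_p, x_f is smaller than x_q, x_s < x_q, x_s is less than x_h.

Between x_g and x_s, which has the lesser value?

x_s

Chaining the given relations: x_s < x_h < x_f < x_p < x_q < x_g.
So x_s < x_g; x_s is the smaller of the two.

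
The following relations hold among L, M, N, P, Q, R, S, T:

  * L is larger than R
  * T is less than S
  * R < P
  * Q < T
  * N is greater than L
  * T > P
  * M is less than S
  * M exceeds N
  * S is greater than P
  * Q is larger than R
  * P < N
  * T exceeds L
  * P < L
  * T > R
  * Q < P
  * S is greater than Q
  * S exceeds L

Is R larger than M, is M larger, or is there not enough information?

M

R < Q and Q < P give R < P.
Then P < L extends the chain to L.
Then L < N extends the chain to N.
With N < M: R < Q < P < L < N < M.
So M is larger.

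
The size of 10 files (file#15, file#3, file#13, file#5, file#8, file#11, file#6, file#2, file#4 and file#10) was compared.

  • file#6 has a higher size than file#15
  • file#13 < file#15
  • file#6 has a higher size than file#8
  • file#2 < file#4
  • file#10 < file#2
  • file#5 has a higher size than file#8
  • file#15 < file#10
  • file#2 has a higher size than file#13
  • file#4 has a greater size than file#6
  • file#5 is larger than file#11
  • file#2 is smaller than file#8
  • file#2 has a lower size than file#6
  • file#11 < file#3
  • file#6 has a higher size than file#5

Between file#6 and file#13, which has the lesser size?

Following the relations from file#13: file#13 < file#15 < file#10 < file#2 < file#8 < file#5 < file#6.
So file#13 < file#6; file#13 is the smaller of the two.

file#13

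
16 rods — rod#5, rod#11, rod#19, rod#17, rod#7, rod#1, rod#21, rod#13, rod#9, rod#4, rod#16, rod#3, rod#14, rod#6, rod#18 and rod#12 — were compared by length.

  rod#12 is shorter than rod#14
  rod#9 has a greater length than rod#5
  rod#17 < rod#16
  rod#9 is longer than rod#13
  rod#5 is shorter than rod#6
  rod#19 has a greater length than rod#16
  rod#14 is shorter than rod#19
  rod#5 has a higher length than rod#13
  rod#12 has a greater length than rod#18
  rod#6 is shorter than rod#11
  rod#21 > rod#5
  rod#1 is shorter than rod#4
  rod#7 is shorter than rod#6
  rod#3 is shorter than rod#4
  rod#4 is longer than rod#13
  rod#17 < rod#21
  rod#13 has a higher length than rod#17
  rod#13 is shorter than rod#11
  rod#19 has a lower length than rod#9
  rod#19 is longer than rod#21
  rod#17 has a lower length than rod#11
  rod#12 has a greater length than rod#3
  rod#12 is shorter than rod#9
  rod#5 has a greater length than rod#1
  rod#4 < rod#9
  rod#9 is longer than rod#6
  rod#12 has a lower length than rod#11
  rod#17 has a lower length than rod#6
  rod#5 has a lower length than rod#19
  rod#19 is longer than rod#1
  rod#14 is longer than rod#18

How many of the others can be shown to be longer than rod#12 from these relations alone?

Directly above rod#12: rod#14, rod#11, rod#9.
One step further: rod#19 (4 so far).
Nothing else is reachable above rod#12; 4 in all.

4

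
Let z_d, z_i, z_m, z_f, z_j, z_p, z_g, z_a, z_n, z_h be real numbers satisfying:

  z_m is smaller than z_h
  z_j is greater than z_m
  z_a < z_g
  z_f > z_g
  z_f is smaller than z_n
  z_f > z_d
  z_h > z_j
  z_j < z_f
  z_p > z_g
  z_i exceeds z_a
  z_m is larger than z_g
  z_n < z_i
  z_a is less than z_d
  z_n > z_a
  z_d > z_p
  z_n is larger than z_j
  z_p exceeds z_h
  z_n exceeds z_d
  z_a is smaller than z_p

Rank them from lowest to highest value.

z_a < z_g < z_m < z_j < z_h < z_p < z_d < z_f < z_n < z_i

Each adjacent pair is fixed by a given relation: z_a < z_g; z_g < z_m; z_m < z_j; z_j < z_h; z_h < z_p; z_p < z_d; z_d < z_f; z_f < z_n; z_n < z_i. Chaining them end to end gives the full order.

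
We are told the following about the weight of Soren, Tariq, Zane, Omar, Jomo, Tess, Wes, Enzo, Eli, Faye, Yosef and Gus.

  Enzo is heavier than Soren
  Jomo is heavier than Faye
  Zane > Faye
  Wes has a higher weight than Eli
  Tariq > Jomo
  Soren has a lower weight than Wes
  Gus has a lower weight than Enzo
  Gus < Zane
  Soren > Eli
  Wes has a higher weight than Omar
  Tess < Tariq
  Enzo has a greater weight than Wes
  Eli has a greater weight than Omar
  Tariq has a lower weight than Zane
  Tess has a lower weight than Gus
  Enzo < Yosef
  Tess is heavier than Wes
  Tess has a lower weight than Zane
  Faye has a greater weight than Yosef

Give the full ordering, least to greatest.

Omar < Eli < Soren < Wes < Tess < Gus < Enzo < Yosef < Faye < Jomo < Tariq < Zane

Each adjacent pair is fixed by a given relation: Omar < Eli; Eli < Soren; Soren < Wes; Wes < Tess; Tess < Gus; Gus < Enzo; Enzo < Yosef; Yosef < Faye; Faye < Jomo; Jomo < Tariq; Tariq < Zane. Chaining them end to end gives the full order.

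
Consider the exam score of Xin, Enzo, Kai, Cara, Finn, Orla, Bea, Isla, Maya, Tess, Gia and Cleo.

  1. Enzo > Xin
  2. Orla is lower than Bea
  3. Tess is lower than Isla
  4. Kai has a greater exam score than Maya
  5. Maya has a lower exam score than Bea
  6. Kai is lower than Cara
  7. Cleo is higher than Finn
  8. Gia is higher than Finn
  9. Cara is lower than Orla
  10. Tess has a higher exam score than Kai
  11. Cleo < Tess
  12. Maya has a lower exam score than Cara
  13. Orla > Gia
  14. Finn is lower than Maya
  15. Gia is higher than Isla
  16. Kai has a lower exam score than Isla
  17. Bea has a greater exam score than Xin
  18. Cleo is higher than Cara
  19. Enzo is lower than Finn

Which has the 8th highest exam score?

Kai

Chaining the given pairs: Xin < Enzo < Finn < Maya < Kai < Cara < Cleo < Tess < Isla < Gia < Orla < Bea.
Counting 8 from the largest end gives Kai.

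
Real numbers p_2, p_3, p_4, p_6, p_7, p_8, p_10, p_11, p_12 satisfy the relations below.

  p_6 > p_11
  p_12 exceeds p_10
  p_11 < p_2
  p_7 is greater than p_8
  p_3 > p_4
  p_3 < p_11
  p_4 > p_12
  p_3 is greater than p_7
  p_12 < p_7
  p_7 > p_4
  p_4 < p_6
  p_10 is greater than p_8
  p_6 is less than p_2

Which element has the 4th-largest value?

Piecing the relations together gives one ordering: p_8 < p_10 < p_12 < p_4 < p_7 < p_3 < p_11 < p_6 < p_2.
Counting 4 from the largest end gives p_3.

p_3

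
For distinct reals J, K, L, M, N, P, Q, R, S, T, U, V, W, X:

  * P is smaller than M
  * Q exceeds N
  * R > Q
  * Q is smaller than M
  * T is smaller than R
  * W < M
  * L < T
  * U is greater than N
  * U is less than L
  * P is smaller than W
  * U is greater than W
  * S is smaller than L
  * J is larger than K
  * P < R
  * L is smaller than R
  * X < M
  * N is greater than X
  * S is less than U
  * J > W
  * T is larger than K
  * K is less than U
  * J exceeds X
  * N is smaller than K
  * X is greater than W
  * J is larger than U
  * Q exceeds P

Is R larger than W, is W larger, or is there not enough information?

R

Following the relations from W: W < X < N < K < U < L < T < R.
So R is larger.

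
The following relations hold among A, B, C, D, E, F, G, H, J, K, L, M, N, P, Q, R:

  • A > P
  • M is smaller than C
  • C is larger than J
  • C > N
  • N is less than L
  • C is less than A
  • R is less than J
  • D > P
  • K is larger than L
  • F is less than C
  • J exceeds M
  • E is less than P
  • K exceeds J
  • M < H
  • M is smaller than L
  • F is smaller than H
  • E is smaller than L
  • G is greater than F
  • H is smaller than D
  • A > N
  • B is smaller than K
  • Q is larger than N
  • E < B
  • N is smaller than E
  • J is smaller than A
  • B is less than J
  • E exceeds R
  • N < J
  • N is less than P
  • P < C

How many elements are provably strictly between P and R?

Chaining upward from R reaches: E, L, B, J, K, C, D, A.
Chaining downward from P reaches: N, E.
Strictly between R and P are those in both lists: E — 1 element.

1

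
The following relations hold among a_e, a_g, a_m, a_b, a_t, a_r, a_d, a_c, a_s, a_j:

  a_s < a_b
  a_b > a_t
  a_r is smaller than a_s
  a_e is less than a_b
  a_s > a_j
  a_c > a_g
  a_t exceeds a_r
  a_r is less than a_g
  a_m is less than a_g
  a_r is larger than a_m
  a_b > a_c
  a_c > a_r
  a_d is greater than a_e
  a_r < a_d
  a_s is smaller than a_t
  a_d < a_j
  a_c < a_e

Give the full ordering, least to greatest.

a_m < a_r < a_g < a_c < a_e < a_d < a_j < a_s < a_t < a_b

The consecutive links are each given: a_m < a_r; a_r < a_g; a_g < a_c; a_c < a_e; a_e < a_d; a_d < a_j; a_j < a_s; a_s < a_t; a_t < a_b.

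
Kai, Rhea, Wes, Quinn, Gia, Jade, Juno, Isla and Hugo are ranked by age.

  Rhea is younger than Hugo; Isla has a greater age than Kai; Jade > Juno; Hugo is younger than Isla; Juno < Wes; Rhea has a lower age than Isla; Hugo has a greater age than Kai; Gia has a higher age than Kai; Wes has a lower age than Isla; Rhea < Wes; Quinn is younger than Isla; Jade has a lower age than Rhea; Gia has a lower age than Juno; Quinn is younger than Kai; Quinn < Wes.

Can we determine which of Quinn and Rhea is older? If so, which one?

Rhea

Link the given pairs in sequence: Quinn < Kai; Kai < Gia; Gia < Juno; Juno < Jade; Jade < Rhea.
Chaining these gives Quinn < Kai < Gia < Juno < Jade < Rhea.
So Rhea is older.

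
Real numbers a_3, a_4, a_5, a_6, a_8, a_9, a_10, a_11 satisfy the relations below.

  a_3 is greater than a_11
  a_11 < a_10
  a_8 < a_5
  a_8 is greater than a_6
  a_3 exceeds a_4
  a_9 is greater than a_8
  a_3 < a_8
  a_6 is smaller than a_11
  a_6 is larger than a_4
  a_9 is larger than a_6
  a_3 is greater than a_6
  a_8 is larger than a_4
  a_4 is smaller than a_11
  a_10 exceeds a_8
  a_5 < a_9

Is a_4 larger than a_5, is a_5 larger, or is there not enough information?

a_5

Link the given pairs in sequence: a_4 < a_6; a_6 < a_11; a_11 < a_3; a_3 < a_8; a_8 < a_5.
Chaining these gives a_4 < a_6 < a_11 < a_3 < a_8 < a_5.
So a_5 is larger.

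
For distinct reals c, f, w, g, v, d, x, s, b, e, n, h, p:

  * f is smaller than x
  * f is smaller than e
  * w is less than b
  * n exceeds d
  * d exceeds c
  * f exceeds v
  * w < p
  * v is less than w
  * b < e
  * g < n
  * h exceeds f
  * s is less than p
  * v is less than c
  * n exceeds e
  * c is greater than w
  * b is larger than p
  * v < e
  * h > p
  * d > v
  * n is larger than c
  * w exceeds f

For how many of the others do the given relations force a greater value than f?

9

Directly above f: w, x, h, e.
One step further: p, b, c, n (8 so far).
One step further: d (9 so far).
Nothing else is reachable above f; 9 in all.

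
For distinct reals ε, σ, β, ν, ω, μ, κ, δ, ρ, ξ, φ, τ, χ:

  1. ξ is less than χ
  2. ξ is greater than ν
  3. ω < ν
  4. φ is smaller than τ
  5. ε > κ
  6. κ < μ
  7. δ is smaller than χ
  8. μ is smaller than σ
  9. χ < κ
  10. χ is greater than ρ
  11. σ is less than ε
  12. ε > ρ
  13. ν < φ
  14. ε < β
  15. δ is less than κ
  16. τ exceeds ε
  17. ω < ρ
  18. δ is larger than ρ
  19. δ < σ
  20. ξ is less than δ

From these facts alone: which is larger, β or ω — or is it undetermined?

ω < ν < ξ < χ < κ < μ < σ < ε < β, by transitivity through ν, ξ, χ, κ, μ, σ, ε.
So β is larger.

β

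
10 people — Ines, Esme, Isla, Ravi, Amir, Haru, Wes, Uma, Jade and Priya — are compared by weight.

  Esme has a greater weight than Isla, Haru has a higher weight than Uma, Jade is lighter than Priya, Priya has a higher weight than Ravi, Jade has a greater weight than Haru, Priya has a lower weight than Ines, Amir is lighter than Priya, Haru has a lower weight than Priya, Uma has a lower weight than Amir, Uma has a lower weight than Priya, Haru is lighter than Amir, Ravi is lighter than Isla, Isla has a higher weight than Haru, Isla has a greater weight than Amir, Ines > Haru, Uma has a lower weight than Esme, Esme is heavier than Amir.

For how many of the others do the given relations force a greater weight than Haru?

6

From Haru the given relations immediately reach Amir, Jade, Isla, Priya, Ines.
From those, Esme — 6 in total.
Nothing else is reachable above Haru; 6 in all.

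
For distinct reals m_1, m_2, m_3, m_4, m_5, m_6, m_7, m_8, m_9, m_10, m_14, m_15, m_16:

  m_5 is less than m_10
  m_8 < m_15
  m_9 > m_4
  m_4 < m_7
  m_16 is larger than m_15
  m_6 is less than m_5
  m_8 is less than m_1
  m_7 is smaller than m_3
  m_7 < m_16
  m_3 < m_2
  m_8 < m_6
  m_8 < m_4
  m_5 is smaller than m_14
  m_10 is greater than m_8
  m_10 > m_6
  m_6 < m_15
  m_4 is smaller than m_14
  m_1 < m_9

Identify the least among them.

m_8

m_6 is not least since m_8 < m_6; m_5 is not least since m_6 < m_5; m_10 is not least since m_8 < m_10; m_4 is not least since m_8 < m_4; m_7 is not least since m_4 < m_7; m_3 is not least since m_7 < m_3; m_15 is not least since m_8 < m_15; m_2 is not least since m_3 < m_2; m_1 is not least since m_8 < m_1; m_14 is not least since m_4 < m_14; m_9 is not least since m_1 < m_9; m_16 is not least since m_15 < m_16.
Only m_8 has nothing below it, so m_8 is the least.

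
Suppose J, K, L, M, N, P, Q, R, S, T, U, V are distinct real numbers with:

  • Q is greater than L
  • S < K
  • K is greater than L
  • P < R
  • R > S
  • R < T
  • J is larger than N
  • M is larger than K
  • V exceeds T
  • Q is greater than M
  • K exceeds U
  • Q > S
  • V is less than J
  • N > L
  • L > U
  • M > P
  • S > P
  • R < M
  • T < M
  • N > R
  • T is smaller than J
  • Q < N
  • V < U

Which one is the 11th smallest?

The consecutive relations fix a unique order: P < S < R < T < V < U < L < K < M < Q < N < J.
Counting 11 from the smallest end gives N.

N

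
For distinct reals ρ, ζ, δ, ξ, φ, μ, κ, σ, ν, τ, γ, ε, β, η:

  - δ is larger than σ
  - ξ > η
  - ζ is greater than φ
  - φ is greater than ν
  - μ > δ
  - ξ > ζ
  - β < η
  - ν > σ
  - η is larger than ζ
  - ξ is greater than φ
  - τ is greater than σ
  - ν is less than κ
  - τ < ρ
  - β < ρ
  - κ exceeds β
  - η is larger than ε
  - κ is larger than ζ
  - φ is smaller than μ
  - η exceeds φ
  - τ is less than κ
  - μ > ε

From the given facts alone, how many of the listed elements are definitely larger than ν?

From ν the given relations immediately reach φ, κ.
From those, ζ, μ, η, ξ — 6 in total.
Nothing else is reachable above ν; 6 in all.

6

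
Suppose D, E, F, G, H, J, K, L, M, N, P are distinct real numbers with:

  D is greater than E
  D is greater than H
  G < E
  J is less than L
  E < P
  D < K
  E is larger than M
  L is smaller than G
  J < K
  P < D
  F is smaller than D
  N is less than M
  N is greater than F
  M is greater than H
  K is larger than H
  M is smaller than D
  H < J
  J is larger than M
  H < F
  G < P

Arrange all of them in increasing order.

H < F < N < M < J < L < G < E < P < D < K

Each adjacent pair is fixed by a given relation: H < F; F < N; N < M; M < J; J < L; L < G; G < E; E < P; P < D; D < K. Chaining them end to end gives the full order.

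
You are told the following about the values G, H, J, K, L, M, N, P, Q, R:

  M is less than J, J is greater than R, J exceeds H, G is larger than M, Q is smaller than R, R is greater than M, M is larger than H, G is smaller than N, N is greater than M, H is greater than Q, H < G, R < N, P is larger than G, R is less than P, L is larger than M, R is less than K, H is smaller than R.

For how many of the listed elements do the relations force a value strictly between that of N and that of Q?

4

The relations place Q below N. An element lies strictly between them when it is forced above Q and also forced below N.
Above Q: {H, M, L, R, J, K, G, P}. Below N: {H, M, R, G}.
Intersection: {H, M, R, G} — 4.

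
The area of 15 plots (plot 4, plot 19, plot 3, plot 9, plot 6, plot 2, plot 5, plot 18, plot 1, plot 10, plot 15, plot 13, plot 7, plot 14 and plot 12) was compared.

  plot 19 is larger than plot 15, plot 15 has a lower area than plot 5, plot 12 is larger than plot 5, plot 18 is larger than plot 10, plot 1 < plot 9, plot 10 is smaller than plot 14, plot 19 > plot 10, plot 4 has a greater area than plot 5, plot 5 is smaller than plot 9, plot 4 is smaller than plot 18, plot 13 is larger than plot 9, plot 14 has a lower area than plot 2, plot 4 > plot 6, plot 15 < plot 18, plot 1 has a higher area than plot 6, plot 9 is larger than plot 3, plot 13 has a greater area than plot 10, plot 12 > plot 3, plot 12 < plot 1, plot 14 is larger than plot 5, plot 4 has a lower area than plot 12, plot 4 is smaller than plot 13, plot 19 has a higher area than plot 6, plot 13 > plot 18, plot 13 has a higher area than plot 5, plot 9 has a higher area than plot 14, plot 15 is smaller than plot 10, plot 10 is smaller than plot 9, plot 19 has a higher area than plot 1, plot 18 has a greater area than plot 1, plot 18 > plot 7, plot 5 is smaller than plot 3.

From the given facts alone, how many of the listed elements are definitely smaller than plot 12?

5

Directly below plot 12: plot 5, plot 3, plot 4.
One step further: plot 15, plot 6 (5 so far).
No other element is forced below plot 12 by the given relations, so the count is 5.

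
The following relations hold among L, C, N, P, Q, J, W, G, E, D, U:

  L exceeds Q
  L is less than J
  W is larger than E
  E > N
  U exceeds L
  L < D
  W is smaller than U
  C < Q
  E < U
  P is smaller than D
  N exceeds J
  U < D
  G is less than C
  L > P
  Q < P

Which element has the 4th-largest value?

E

Chaining the given pairs: G < C < Q < P < L < J < N < E < W < U < D.
Counting 4 from the largest end gives E.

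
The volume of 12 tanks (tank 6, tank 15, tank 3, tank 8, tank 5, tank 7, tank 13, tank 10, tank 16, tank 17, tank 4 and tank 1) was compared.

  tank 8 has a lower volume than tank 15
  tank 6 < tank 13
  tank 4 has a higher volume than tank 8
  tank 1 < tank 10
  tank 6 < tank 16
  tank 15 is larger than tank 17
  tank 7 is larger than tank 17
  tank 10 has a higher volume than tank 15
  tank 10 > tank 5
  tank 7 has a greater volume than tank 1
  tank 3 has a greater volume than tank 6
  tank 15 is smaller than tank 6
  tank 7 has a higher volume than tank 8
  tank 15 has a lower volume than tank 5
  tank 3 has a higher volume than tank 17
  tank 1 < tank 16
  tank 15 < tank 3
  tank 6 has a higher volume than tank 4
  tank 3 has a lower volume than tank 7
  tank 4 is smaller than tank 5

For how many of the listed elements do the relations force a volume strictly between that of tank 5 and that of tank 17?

1

The relations place tank 17 below tank 5. An element lies strictly between them when it is forced above tank 17 and also forced below tank 5.
Above tank 17: {tank 15, tank 6, tank 3, tank 13, tank 16, tank 7, tank 10}. Below tank 5: {tank 8, tank 15, tank 4}.
Intersection: {tank 15} — 1.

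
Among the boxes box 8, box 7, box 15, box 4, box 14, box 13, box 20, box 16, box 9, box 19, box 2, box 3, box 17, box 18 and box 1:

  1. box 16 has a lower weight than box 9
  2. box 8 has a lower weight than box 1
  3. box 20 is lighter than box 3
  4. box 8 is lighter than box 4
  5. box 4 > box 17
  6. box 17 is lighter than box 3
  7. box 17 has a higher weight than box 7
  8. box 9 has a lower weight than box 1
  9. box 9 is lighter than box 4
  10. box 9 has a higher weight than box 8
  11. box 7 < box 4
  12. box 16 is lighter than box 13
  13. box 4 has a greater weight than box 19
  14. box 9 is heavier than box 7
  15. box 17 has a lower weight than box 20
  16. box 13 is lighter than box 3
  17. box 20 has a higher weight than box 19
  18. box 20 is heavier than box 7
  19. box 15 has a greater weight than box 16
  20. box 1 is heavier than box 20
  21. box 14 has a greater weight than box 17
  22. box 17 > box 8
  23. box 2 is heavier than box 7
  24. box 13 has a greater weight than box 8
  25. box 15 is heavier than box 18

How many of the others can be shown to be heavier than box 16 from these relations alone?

6

From box 16 the given relations immediately reach box 15, box 13, box 9.
From those, box 4, box 1, box 3 — 6 in total.
Nothing else is reachable above box 16; 6 in all.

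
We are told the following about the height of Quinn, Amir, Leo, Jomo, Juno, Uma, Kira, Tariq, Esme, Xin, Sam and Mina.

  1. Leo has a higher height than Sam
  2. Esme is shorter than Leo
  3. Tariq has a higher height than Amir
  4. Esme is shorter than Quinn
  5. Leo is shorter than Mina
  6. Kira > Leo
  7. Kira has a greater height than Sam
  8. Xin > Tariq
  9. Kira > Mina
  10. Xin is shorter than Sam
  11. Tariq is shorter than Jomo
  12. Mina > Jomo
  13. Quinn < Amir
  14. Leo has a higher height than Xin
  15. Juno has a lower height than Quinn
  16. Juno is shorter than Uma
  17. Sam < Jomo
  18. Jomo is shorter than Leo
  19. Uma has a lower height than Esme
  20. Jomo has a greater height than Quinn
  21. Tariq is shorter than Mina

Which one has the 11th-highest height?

Piecing the relations together gives one ordering: Juno < Uma < Esme < Quinn < Amir < Tariq < Xin < Sam < Jomo < Leo < Mina < Kira.
The 11th largest is Uma.

Uma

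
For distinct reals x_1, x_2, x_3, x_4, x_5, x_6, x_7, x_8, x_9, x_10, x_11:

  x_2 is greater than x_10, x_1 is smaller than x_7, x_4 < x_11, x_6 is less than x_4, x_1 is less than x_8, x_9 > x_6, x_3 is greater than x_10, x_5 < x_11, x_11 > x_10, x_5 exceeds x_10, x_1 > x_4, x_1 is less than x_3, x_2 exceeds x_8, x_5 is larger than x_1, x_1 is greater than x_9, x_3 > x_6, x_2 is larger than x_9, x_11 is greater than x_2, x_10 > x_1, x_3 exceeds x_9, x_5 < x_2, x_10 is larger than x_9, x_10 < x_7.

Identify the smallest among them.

x_9 is not least since x_6 < x_9; x_4 is not least since x_6 < x_4; x_1 is not least since x_9 < x_1; x_10 is not least since x_1 < x_10; x_3 is not least since x_6 < x_3; x_8 is not least since x_1 < x_8; x_5 is not least since x_1 < x_5; x_7 is not least since x_10 < x_7; x_2 is not least since x_10 < x_2; x_11 is not least since x_5 < x_11.
Only x_6 has nothing below it, so x_6 is the smallest.

x_6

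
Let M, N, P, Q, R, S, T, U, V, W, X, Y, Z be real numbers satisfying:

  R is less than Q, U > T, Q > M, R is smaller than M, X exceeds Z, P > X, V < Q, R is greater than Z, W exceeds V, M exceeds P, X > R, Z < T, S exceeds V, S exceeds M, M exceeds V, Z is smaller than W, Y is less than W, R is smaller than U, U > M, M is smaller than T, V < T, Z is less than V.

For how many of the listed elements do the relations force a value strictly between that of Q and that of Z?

5

Chaining upward from Z reaches: R, V, X, P, M, S, T, W, U.
Chaining downward from Q reaches: R, V, X, P, M.
Strictly between Z and Q are those in both lists: R, V, X, P, M — 5 elements.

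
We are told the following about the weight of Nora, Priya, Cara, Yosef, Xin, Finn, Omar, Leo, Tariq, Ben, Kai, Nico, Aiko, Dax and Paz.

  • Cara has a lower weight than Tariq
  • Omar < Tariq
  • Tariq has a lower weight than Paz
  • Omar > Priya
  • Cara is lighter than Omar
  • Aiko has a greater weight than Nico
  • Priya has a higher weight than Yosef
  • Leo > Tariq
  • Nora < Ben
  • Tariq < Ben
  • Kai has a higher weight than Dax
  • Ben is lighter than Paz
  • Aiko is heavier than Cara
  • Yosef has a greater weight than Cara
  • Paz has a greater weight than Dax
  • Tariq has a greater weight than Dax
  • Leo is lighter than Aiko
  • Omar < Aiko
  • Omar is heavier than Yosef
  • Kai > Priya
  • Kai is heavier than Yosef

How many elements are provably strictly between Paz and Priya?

The relations place Priya below Paz. An element lies strictly between them when it is forced above Priya and also forced below Paz.
Above Priya: {Omar, Tariq, Ben, Kai, Leo, Aiko}. Below Paz: {Nora, Cara, Dax, Yosef, Omar, Tariq, Ben}.
Intersection: {Omar, Tariq, Ben} — 3.

3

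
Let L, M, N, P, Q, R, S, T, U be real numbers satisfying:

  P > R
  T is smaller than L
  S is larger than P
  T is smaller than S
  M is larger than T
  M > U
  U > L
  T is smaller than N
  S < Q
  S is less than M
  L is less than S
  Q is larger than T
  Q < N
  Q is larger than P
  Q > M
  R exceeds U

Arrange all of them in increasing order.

Nothing is placed below T, so it is least; from there T < L; L < U; U < R; R < P; P < S; S < M; M < Q; Q < N, each given directly.

T < L < U < R < P < S < M < Q < N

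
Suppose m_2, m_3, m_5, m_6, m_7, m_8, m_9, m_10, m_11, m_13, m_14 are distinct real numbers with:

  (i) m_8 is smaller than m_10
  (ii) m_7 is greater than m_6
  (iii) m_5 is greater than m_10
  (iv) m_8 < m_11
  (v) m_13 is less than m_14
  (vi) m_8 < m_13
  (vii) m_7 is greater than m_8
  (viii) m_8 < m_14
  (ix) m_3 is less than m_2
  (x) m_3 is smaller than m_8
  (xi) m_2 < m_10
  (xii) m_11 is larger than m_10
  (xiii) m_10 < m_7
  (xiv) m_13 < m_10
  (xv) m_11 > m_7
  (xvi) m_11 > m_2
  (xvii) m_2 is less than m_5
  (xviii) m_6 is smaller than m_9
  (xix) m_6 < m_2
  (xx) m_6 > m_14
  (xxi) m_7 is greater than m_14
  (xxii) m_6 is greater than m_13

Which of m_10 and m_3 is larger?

m_10

m_3 < m_8 and m_8 < m_13 give m_3 < m_13.
Then m_13 < m_14 extends the chain to m_14.
Then m_14 < m_6 extends the chain to m_6.
With m_6 < m_2: m_3 < m_8 < m_13 < m_14 < m_6 < m_2.
With m_2 < m_10: m_3 < m_8 < m_13 < m_14 < m_6 < m_2 < m_10.
So m_3 < m_10; m_10 is the larger of the two.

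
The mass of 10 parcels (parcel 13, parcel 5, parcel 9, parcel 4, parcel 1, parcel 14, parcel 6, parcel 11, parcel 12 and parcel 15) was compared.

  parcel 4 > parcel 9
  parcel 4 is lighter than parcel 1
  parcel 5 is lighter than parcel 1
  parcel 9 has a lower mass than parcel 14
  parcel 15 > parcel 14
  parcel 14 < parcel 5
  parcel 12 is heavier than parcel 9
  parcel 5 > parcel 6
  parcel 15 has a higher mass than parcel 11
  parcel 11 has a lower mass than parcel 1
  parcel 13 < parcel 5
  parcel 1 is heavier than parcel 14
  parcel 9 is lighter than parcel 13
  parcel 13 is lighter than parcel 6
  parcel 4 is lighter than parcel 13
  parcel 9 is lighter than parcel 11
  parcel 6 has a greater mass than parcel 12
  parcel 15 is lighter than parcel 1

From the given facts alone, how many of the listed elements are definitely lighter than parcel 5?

The elements the relations force below parcel 5 are parcel 9, parcel 14, parcel 4, parcel 12, parcel 13, parcel 6 — no chain reaches any other.
That is 6.

6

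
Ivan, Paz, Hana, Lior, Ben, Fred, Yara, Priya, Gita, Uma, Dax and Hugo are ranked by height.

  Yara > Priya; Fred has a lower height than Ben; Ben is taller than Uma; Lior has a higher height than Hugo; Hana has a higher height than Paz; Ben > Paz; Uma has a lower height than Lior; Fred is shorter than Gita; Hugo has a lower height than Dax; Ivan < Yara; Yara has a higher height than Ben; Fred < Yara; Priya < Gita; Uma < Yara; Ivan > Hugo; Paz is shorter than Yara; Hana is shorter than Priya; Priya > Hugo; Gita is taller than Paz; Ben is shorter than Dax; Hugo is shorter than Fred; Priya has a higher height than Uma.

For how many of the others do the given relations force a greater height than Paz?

6

The elements the relations force above Paz are Ben, Hana, Priya, Gita, Dax, Yara — no chain reaches any other.
That is 6.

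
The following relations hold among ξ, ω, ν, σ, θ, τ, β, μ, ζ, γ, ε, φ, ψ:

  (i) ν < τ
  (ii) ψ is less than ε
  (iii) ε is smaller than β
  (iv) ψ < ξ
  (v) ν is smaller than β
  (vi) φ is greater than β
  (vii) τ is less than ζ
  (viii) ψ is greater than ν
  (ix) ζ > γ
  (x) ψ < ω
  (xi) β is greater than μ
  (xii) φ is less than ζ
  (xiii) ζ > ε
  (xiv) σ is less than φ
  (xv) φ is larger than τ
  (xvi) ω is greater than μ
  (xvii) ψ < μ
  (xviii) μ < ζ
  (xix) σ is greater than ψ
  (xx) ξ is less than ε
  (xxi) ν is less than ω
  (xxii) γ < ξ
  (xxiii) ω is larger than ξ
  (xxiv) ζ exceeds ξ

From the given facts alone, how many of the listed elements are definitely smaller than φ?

9

The elements the relations force below φ are ν, τ, ψ, σ, γ, ξ, μ, ε, β — no chain reaches any other.
That is 9.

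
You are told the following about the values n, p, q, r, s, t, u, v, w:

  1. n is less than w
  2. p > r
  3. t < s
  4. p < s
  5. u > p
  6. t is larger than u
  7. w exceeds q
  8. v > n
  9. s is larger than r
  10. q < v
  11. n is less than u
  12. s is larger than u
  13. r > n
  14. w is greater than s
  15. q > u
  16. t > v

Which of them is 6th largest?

Chaining the given pairs: n < r < p < u < q < v < t < s < w.
The 6th largest is u.

u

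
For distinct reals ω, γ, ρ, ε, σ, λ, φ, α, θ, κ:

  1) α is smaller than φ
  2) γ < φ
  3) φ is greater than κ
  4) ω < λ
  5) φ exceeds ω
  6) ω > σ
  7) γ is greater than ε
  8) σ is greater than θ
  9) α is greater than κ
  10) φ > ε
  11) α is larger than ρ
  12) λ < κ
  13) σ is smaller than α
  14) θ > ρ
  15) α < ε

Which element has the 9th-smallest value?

Chaining the given pairs: ρ < θ < σ < ω < λ < κ < α < ε < γ < φ.
Counting 9 from the smallest end gives γ.

γ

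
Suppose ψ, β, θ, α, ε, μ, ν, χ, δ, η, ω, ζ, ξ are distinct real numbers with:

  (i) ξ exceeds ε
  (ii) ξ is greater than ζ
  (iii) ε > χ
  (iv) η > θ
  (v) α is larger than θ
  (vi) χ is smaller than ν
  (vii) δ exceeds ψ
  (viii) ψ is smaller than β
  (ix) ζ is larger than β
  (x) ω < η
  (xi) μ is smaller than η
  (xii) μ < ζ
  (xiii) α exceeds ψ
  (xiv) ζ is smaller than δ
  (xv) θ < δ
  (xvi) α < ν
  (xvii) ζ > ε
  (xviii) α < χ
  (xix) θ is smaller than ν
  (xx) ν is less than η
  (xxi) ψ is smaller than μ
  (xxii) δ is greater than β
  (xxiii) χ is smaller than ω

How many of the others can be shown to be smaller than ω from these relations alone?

4

From ω the given relations immediately reach χ.
From those, α — 2 in total.
From those, ψ, θ — 4 in total.
Nothing else is reachable below ω; 4 in all.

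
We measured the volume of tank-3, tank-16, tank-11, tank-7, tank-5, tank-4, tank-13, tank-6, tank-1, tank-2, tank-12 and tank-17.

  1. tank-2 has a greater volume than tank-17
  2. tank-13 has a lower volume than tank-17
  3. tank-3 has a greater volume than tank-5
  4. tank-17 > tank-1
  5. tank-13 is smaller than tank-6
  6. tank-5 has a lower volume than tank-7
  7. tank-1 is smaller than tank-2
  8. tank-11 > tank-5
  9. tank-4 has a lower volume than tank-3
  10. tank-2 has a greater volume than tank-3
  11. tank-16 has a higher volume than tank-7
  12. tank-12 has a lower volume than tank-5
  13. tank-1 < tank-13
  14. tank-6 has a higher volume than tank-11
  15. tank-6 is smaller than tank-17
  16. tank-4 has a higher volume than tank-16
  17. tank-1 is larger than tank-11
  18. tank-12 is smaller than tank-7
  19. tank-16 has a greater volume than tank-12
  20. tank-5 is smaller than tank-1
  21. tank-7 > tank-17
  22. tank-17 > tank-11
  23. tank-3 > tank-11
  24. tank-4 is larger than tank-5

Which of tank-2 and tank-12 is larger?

tank-2

The relevant relations are tank-12 < tank-5; tank-5 < tank-11; tank-11 < tank-1; tank-1 < tank-13; tank-13 < tank-6; tank-6 < tank-17; tank-17 < tank-7; tank-7 < tank-16; tank-16 < tank-4; tank-4 < tank-3; tank-3 < tank-2.
Chaining these gives tank-12 < tank-5 < tank-11 < tank-1 < tank-13 < tank-6 < tank-17 < tank-7 < tank-16 < tank-4 < tank-3 < tank-2.
So tank-12 < tank-2; tank-2 is the larger of the two.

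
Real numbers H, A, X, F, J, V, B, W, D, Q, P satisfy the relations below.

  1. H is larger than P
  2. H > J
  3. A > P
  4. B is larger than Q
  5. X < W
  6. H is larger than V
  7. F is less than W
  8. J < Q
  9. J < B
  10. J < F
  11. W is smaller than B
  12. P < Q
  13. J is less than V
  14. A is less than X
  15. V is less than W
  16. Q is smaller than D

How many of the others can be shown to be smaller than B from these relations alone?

8

From B the given relations immediately reach J, Q, W.
From those, P, F, X, V — 7 in total.
From those, A — 8 in total.
No other element is forced below B by the given relations, so the count is 8.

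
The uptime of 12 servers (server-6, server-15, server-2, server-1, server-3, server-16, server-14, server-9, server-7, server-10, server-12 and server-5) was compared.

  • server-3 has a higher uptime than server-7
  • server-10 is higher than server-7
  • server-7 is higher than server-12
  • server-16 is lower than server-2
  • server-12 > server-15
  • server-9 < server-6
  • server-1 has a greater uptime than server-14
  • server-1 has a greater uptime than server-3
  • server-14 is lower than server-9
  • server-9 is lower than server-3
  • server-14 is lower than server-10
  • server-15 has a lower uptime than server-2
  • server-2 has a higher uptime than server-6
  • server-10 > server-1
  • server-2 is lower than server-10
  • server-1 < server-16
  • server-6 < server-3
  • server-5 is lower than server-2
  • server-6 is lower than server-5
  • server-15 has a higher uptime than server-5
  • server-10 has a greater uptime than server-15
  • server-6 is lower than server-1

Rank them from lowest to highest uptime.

The consecutive links are each given: server-14 < server-9; server-9 < server-6; server-6 < server-5; server-5 < server-15; server-15 < server-12; server-12 < server-7; server-7 < server-3; server-3 < server-1; server-1 < server-16; server-16 < server-2; server-2 < server-10.

server-14 < server-9 < server-6 < server-5 < server-15 < server-12 < server-7 < server-3 < server-1 < server-16 < server-2 < server-10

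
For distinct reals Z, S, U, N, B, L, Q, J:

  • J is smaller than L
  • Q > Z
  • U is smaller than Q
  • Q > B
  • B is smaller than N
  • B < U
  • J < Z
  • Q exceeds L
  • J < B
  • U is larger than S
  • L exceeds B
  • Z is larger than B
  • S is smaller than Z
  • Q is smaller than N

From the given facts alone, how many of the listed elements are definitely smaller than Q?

6

Directly below Q: B, L, Z, U.
One step further: J, S (6 so far).
Nothing else is reachable below Q; 6 in all.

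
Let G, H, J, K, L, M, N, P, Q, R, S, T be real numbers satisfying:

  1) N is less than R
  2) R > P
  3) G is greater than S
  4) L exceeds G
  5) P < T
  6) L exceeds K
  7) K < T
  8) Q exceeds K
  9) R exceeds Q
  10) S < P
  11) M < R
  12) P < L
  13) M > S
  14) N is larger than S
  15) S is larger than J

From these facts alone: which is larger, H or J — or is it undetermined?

Following every chain through J: above J we get S, P, G, N, L, T, M, R.
H is not reached, and no chain runs the other way from H to J.
So the given relations leave the order of J and H undetermined.

undetermined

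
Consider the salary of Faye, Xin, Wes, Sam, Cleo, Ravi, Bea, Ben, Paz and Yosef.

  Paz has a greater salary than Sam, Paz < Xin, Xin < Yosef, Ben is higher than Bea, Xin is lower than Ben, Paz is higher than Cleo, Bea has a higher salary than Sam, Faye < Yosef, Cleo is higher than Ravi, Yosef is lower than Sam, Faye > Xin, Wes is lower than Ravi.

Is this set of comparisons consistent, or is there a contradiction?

We have Sam < Paz stated directly, yet also Paz < Xin < Faye < Yosef < Sam by chaining the others — so Paz < Sam. Contradiction.

inconsistent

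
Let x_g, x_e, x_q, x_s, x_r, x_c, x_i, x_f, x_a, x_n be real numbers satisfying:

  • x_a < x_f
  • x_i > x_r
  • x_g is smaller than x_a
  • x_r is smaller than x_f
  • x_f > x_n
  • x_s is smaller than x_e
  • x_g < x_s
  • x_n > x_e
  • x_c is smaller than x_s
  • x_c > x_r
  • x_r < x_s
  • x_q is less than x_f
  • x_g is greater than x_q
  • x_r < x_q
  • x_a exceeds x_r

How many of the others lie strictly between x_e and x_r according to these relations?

The relations place x_r below x_e. An element lies strictly between them when it is forced above x_r and also forced below x_e.
Above x_r: {x_q, x_c, x_i, x_g, x_s, x_n, x_a, x_f}. Below x_e: {x_q, x_c, x_g, x_s}.
Intersection: {x_q, x_c, x_g, x_s} — 4.

4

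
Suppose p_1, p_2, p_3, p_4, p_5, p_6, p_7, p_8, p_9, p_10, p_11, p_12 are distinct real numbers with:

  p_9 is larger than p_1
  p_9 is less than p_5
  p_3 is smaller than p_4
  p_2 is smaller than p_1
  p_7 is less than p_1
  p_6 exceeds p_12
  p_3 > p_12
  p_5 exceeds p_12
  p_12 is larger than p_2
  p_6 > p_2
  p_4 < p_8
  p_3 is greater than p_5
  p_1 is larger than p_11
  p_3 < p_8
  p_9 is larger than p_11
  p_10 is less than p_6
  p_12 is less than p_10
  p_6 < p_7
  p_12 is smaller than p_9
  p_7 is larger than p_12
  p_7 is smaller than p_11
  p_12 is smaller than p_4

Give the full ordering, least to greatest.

p_2 < p_12 < p_10 < p_6 < p_7 < p_11 < p_1 < p_9 < p_5 < p_3 < p_4 < p_8

The consecutive links are each given: p_2 < p_12; p_12 < p_10; p_10 < p_6; p_6 < p_7; p_7 < p_11; p_11 < p_1; p_1 < p_9; p_9 < p_5; p_5 < p_3; p_3 < p_4; p_4 < p_8.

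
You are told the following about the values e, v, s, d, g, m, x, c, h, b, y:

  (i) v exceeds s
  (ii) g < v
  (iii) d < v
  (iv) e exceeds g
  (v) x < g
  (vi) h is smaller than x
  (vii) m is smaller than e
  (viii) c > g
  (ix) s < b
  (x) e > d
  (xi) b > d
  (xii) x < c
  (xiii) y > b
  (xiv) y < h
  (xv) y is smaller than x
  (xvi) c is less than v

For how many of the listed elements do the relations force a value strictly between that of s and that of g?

4

Chaining upward from s reaches: b, y, h, x, c, e, v.
Chaining downward from g reaches: d, b, y, h, x.
Strictly between s and g are those in both lists: b, y, h, x — 4 elements.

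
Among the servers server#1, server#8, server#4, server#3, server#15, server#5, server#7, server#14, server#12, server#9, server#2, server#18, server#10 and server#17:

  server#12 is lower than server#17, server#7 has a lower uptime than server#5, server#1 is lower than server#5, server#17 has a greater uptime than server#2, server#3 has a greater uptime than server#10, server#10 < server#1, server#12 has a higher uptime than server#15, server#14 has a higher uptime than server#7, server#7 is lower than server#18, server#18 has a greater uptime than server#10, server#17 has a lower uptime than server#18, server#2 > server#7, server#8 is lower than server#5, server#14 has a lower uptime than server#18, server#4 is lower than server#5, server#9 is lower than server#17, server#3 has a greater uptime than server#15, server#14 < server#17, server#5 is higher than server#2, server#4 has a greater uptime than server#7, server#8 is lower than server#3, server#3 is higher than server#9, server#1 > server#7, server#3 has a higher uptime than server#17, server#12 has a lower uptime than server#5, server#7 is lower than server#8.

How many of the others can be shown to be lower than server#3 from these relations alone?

Directly below server#3: server#15, server#10, server#9, server#17, server#8.
One step further: server#7, server#12, server#14, server#2 (9 so far).
No other element is forced below server#3 by the given relations, so the count is 9.

9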